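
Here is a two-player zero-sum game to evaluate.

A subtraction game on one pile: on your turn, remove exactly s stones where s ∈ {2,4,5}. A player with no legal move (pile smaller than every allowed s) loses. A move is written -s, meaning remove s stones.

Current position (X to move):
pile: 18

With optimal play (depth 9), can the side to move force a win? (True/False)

p1 X@[18]: -2[16]-1 -4[14]+1* -5[13]-1
p2 O@[14]: -2[12]-1* -4[10]-1 -5[9]-1
p3 X@[12]: -2[10]-1 -4[8]+1* -5[7]+1
p4 O@[8]: -2[6]-1* -4[4]-1 -5[3]-1
p5 X@[6]: -2[4]-1 -4[2]-1 -5[1]+1*
p6 O@[1] terminal -1; root [18] d9

X winning at [18]: True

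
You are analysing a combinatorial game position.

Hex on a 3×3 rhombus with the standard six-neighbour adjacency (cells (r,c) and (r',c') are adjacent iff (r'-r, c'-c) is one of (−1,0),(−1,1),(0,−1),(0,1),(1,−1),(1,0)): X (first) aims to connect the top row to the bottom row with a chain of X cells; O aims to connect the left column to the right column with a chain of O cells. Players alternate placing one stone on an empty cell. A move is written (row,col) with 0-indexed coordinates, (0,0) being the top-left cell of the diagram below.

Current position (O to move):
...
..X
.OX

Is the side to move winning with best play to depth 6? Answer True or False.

ply 1, O at .../..X/.OX | (0,0)=-1→O../..X/.OX*; (0,1)=-1→.O./..X/.OX; (0,2)=-1→..O/..X/.OX; (1,0)=-1→.../O.X/.OX; (1,1)=-1→.../.OX/.OX; (2,0)=-1→.../..X/OOX
ply 2, X at O../..X/.OX | (0,1)=+1→OX./..X/.OX*; (0,2)=+1→O.X/..X/.OX; (1,0)=+1→O../X.X/.OX; (1,1)=+1→O../.XX/.OX; (2,0)=+1→O../..X/XOX
ply 3, O at OX./..X/.OX | (0,2)=-1→OXO/..X/.OX*; (1,0)=-1→OX./O.X/.OX; (1,1)=-1→OX./.OX/.OX; (2,0)=-1→OX./..X/OOX
ply 4, X at OXO/..X/.OX | (1,0)=+1→OXO/X.X/.OX*; (1,1)=+1→OXO/.XX/.OX; (2,0)=+1→OXO/..X/XOX
ply 5, O at OXO/X.X/.OX | (1,1)=-1→OXO/XOX/.OX*; (2,0)=-1→OXO/X.X/OOX
ply 6, X at OXO/XOX/.OX | (2,0)=+1→OXO/XOX/XOX*
ply 7: OXO/XOX/XOX is terminal -1 (O); from .../..X/.OX depth 6

O winning at [.../..X/.OX]: False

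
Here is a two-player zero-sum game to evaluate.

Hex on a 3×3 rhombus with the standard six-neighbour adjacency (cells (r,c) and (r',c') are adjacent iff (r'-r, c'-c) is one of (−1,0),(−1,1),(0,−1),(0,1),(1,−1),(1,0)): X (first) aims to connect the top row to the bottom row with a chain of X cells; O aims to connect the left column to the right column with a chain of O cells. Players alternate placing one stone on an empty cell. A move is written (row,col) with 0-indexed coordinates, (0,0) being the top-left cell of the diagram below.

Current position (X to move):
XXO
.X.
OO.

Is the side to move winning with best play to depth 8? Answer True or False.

p1 X@[XXO/.X./OO.]: (1,0)[XXO/XX./OO.]-1* (1,2)[XXO/.XX/OO.]-1 (2,2)[XXO/.X./OOX]-1
p2 O@[XXO/XX./OO.]: (1,2)[XXO/XXO/OO.]+1* (2,2)[XXO/XX./OOO]+1
p3 X@[XXO/XXO/OO.] terminal -1; root [XXO/.X./OO.] d8

X winning at [XXO/.X./OO.]: False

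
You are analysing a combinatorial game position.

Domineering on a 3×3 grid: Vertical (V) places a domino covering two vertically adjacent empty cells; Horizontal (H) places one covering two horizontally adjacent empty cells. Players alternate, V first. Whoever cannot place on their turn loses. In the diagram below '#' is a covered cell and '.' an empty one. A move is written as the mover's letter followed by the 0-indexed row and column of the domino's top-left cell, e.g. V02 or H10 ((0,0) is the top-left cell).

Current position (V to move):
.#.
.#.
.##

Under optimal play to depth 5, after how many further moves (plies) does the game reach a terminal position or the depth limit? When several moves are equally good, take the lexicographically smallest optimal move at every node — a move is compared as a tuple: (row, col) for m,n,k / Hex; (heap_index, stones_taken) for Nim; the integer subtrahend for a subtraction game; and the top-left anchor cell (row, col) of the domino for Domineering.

ply 1, V at .#./.#./.## | V00=+1→##./##./.##*; V02=+1→.##/.##/.##; V10=+1→.#./##./###
ply 2: ##./##./.## is terminal -1 (H); from .#./.#./.## depth 5

PV length from [.#./.#./.##]: 1 ply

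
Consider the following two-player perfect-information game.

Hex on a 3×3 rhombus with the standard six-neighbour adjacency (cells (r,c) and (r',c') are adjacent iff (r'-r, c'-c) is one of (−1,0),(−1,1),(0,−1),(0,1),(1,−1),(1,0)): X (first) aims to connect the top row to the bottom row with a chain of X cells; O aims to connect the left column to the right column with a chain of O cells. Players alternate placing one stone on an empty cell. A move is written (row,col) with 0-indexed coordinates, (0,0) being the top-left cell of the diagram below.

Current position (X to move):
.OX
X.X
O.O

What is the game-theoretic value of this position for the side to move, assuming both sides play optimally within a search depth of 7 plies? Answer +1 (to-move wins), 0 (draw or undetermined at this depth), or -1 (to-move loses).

value(.OX/X.X/O.O, X) = +1

p1 X@[.OX/X.X/O.O]: (0,0)[XOX/X.X/O.O]-1 (1,1)[.OX/XXX/O.O]-1 (2,1)[.OX/X.X/OXO]+1*
p2 O@[.OX/X.X/OXO] terminal -1; root [.OX/X.X/O.O] d7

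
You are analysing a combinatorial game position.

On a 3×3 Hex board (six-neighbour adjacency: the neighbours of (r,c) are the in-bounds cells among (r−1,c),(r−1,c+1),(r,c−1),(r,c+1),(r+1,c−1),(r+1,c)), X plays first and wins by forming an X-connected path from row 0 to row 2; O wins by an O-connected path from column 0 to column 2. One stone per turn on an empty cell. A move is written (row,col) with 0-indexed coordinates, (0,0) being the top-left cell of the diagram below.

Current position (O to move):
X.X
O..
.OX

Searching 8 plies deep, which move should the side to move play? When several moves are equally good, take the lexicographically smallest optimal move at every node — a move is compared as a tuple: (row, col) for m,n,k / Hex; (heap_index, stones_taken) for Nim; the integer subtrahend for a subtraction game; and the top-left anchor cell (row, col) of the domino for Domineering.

O's best at [X.X/O../.OX]: (1,2)

ply 1, O at X.X/O../.OX | (0,1)=-1→XOX/O../.OX; (1,1)=-1→X.X/OO./.OX; (1,2)=+1→X.X/O.O/.OX*; (2,0)=-1→X.X/O../OOX
ply 2, X at X.X/O.O/.OX | (0,1)=-1→XXX/O.O/.OX*; (1,1)=-1→X.X/OXO/.OX; (2,0)=-1→X.X/O.O/XOX
ply 3, O at XXX/O.O/.OX | (1,1)=+1→XXX/OOO/.OX*; (2,0)=+1→XXX/O.O/OOX
ply 4: XXX/OOO/.OX is terminal -1 (X); from X.X/O../.OX depth 8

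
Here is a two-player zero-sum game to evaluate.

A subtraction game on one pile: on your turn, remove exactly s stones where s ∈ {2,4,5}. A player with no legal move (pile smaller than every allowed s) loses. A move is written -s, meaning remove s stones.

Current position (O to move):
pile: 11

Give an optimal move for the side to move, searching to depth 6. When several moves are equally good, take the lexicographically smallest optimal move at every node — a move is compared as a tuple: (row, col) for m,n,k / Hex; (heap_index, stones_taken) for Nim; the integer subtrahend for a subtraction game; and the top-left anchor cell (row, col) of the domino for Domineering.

O's best at [11]: -4

ply 1, O at 11 | -2=-1→9; -4=+1→7*; -5=-1→6
ply 2, X at 7 | -2=-1→5*; -4=-1→3; -5=-1→2
ply 3, O at 5 | -2=-1→3; -4=+1→1*; -5=+1→0
ply 4: 1 is terminal -1 (X); from 11 depth 6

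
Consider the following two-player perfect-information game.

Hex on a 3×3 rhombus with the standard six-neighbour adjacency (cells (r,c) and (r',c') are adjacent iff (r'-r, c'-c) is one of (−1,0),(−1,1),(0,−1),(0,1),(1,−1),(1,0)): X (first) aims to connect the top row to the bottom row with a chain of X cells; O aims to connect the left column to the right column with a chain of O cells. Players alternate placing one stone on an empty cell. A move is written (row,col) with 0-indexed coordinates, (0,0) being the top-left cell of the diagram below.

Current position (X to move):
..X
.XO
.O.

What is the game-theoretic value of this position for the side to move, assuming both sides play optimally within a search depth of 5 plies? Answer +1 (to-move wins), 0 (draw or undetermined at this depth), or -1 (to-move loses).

p1 X@[..X/.XO/.O.]: (0,0)[X.X/.XO/.O.]-1 (0,1)[.XX/.XO/.O.]-1 (1,0)[..X/XXO/.O.]-1 (2,0)[..X/.XO/XO.]+1* (2,2)[..X/.XO/.OX]-1
p2 O@[..X/.XO/XO.] terminal -1; root [..X/.XO/.O.] d5

value(..X/.XO/.O., X) = +1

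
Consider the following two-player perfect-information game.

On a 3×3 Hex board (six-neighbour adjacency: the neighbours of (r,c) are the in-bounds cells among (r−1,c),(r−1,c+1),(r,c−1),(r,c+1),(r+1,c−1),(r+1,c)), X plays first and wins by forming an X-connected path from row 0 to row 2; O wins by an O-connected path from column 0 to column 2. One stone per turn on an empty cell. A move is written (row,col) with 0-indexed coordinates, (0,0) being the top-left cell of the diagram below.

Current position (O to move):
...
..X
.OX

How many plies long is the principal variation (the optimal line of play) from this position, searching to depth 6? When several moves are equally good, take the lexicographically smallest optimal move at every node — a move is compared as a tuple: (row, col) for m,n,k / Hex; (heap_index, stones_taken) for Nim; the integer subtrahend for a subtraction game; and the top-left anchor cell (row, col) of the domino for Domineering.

PV length from [.../..X/.OX]: 6 plies

ply 1, O at .../..X/.OX | (0,0)=-1→O../..X/.OX*; (0,1)=-1→.O./..X/.OX; (0,2)=-1→..O/..X/.OX; (1,0)=-1→.../O.X/.OX; (1,1)=-1→.../.OX/.OX; (2,0)=-1→.../..X/OOX
ply 2, X at O../..X/.OX | (0,1)=+1→OX./..X/.OX*; (0,2)=+1→O.X/..X/.OX; (1,0)=+1→O../X.X/.OX; (1,1)=+1→O../.XX/.OX; (2,0)=+1→O../..X/XOX
ply 3, O at OX./..X/.OX | (0,2)=-1→OXO/..X/.OX*; (1,0)=-1→OX./O.X/.OX; (1,1)=-1→OX./.OX/.OX; (2,0)=-1→OX./..X/OOX
ply 4, X at OXO/..X/.OX | (1,0)=+1→OXO/X.X/.OX*; (1,1)=+1→OXO/.XX/.OX; (2,0)=+1→OXO/..X/XOX
ply 5, O at OXO/X.X/.OX | (1,1)=-1→OXO/XOX/.OX*; (2,0)=-1→OXO/X.X/OOX
ply 6, X at OXO/XOX/.OX | (2,0)=+1→OXO/XOX/XOX*
ply 7: OXO/XOX/XOX is terminal -1 (O); from .../..X/.OX depth 6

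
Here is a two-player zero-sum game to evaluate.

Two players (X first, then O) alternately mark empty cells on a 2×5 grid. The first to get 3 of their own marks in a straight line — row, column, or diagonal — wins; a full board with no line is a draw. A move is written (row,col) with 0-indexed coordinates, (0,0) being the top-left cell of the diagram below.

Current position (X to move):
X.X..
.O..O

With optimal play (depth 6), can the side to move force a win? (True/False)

X winning at [X.X../.O..O]: True

p1 X@[X.X../.O..O]: (0,1)[XXX../.O..O]+1* (0,3)[X.XX./.O..O]+1 (0,4)[X.X.X/.O..O]+1 (1,0)[X.X../XO..O]+0 (1,2)[X.X../.OX.O]+0 (1,3)[X.X../.O.XO]+0
p2 O@[XXX../.O..O] terminal -1; root [X.X../.O..O] d6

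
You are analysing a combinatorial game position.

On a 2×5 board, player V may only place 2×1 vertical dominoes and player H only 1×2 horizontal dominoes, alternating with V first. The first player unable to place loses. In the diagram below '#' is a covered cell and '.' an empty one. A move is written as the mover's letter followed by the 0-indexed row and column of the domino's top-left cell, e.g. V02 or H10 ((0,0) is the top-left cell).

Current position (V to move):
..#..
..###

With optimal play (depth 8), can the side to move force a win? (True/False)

ply 1, V at ..#../..### | V00=+1→#.#../#.###*; V01=+1→.##../.####
ply 2, H at #.#../#.### | H03=-1→#.###/#.###*
ply 3, V at #.###/#.### | V01=+1→#####/#####*
ply 4: #####/##### is terminal -1 (H); from ..#../..### depth 8

V winning at [..#../..###]: True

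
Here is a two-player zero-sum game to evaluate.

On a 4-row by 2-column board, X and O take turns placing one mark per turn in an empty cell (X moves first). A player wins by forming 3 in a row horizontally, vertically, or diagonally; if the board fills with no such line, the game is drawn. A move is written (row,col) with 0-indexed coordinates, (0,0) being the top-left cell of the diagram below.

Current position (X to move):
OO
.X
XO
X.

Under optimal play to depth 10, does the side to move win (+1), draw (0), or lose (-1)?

[OO/.X/XO/X.] X move#1: (1,0):+1/OO/XX/XO/X.*, (3,1):+0/OO/.X/XO/XX
[OO/XX/XO/X.] end (terminal -1, O#2); searched OO/.X/XO/X. to 10

value(OO/.X/XO/X., X) = +1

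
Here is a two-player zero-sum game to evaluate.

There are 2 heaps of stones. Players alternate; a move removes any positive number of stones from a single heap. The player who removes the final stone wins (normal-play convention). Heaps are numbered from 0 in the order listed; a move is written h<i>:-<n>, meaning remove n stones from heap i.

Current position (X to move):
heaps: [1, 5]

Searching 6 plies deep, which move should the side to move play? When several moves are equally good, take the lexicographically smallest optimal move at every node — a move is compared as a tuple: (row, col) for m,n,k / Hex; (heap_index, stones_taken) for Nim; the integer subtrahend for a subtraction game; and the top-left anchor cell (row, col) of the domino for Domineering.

ply 1, X at (1,5) | h0:-1=-1→(0,5); h1:-1=-1→(1,4); h1:-2=-1→(1,3); h1:-3=-1→(1,2); h1:-4=+1→(1,1)*; h1:-5=-1→(1,0)
ply 2, O at (1,1) | h0:-1=-1→(0,1)*; h1:-1=-1→(1,0)
ply 3, X at (0,1) | h1:-1=+1→(0,0)*
ply 4: (0,0) is terminal -1 (O); from (1,5) depth 6

X's best at [(1,5)]: h1:-4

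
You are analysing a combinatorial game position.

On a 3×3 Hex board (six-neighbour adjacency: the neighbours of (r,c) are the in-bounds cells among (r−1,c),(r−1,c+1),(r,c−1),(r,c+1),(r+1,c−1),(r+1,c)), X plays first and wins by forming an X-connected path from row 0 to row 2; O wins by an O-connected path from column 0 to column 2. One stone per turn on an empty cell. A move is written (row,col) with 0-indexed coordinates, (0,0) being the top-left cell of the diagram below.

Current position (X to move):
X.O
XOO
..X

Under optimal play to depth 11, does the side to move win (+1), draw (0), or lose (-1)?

value(X.O/XOO/..X, X) = +1

p1 X@[X.O/XOO/..X]: (0,1)[XXO/XOO/..X]-1 (2,0)[X.O/XOO/X.X]+1* (2,1)[X.O/XOO/.XX]-1
p2 O@[X.O/XOO/X.X] terminal -1; root [X.O/XOO/..X] d11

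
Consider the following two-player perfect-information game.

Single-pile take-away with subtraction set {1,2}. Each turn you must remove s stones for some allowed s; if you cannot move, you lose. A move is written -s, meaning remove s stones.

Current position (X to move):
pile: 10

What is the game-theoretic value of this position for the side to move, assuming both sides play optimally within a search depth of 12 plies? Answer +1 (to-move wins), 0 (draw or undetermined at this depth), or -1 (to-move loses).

value(10, X) = +1

[10] X move#1: -1:+1/9*, -2:-1/8
[9] O move#2: -1:-1/8*, -2:-1/7
[8] X move#3: -1:-1/7, -2:+1/6*
[6] O move#4: -1:-1/5*, -2:-1/4
[5] X move#5: -1:-1/4, -2:+1/3*
[3] O move#6: -1:-1/2*, -2:-1/1
[2] X move#7: -1:-1/1, -2:+1/0*
[0] end (terminal -1, O#8); searched 10 to 12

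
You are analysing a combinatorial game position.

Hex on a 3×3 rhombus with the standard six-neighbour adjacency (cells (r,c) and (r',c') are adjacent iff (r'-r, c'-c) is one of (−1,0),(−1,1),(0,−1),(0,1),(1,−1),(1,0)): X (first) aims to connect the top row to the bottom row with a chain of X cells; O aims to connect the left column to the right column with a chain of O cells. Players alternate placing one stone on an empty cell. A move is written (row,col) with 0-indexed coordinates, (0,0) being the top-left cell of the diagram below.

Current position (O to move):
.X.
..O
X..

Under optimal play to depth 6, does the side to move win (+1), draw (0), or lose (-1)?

[.X./..O/X..] O move#1: (0,0):-1/OX./..O/X..*, (0,2):-1/.XO/..O/X.., (1,0):-1/.X./O.O/X.., (1,1):-1/.X./.OO/X.., (2,1):-1/.X./..O/XO., (2,2):-1/.X./..O/X.O
[OX./..O/X..] X move#2: (0,2):+1/OXX/..O/X..*, (1,0):+1/OX./X.O/X.., (1,1):+1/OX./.XO/X.., (2,1):+1/OX./..O/XX., (2,2):+1/OX./..O/X.X
[OXX/..O/X..] O move#3: (1,0):-1/OXX/O.O/X..*, (1,1):-1/OXX/.OO/X.., (2,1):-1/OXX/..O/XO., (2,2):-1/OXX/..O/X.O
[OXX/O.O/X..] X move#4: (1,1):+1/OXX/OXO/X..*, (2,1):-1/OXX/O.O/XX., (2,2):-1/OXX/O.O/X.X
[OXX/OXO/X..] end (terminal -1, O#5); searched .X./..O/X.. to 6

value(.X./..O/X.., O) = -1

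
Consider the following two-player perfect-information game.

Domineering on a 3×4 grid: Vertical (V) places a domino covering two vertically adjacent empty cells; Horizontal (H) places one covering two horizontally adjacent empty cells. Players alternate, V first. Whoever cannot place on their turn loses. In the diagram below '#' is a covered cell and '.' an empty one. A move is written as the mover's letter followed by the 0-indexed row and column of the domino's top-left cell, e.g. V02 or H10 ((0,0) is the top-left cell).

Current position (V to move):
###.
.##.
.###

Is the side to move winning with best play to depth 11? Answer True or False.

p1 V@[###./.##./.###]: V03[####/.###/.###]+1* V10[###./###./####]+1
p2 H@[####/.###/.###] terminal -1; root [###./.##./.###] d11

V winning at [###./.##./.###]: True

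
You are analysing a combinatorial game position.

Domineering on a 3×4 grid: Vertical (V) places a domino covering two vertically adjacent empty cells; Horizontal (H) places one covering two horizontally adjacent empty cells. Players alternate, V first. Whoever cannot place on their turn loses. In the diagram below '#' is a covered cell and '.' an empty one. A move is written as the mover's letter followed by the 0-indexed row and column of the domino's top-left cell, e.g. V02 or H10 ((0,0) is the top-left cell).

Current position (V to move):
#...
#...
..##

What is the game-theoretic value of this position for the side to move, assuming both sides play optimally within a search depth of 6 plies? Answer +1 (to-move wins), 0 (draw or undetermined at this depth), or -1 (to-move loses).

value(#.../#.../..##, V) = +1

p1 V@[#.../#.../..##]: V01[##../##../..##]-1 V02[#.#./#.#./..##]+1* V03[#..#/#..#/..##]-1 V11[#.../##../.###]-1
p2 H@[#.#./#.#./..##]: H20[#.#./#.#./####]-1*
p3 V@[#.#./#.#./####]: V01[###./###./####]+1* V03[#.##/#.##/####]+1
p4 H@[###./###./####] terminal -1; root [#.../#.../..##] d6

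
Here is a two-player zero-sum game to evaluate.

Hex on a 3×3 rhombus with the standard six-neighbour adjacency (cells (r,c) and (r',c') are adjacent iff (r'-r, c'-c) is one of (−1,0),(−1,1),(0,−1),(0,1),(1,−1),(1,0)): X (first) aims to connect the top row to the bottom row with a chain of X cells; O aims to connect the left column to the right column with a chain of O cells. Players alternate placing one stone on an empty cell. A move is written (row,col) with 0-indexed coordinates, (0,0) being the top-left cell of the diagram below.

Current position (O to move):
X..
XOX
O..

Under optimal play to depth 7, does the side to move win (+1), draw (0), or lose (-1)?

value(X../XOX/O.., O) = +1

ply 1, O at X../XOX/O.. | (0,1)=-1→XO./XOX/O..; (0,2)=+1→X.O/XOX/O..*; (2,1)=+1→X../XOX/OO.; (2,2)=+1→X../XOX/O.O
ply 2: X.O/XOX/O.. is terminal -1 (X); from X../XOX/O.. depth 7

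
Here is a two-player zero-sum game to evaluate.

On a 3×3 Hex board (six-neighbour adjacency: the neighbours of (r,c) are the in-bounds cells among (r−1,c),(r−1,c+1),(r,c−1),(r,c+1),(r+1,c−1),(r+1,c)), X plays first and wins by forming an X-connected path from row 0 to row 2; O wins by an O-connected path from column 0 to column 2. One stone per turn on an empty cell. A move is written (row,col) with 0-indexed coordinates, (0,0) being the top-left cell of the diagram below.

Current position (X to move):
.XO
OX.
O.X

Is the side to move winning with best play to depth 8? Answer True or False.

X winning at [.XO/OX./O.X]: True

p1 X@[.XO/OX./O.X]: (0,0)[XXO/OX./O.X]+1* (1,2)[.XO/OXX/O.X]+1 (2,1)[.XO/OX./OXX]+1
p2 O@[XXO/OX./O.X]: (1,2)[XXO/OXO/O.X]-1* (2,1)[XXO/OX./OOX]-1
p3 X@[XXO/OXO/O.X]: (2,1)[XXO/OXO/OXX]+1*
p4 O@[XXO/OXO/OXX] terminal -1; root [.XO/OX./O.X] d8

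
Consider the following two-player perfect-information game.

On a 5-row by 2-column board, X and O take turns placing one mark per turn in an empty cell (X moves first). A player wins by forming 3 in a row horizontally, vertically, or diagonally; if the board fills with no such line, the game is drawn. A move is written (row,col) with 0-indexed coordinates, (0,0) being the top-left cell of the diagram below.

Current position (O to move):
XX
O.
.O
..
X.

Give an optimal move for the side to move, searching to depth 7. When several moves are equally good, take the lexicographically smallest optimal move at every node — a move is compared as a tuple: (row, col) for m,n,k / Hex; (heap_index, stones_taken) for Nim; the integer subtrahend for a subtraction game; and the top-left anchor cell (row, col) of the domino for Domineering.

[XX/O./.O/../X.] O move#1: (1,1):+0/XX/OO/.O/../X., (2,0):+1/XX/O./OO/../X.*, (3,0):+1/XX/O./.O/O./X., (3,1):+1/XX/O./.O/.O/X., (4,1):+0/XX/O./.O/../XO
[XX/O./OO/../X.] X move#2: (1,1):-1/XX/OX/OO/../X.*, (3,0):-1/XX/O./OO/X./X., (3,1):-1/XX/O./OO/.X/X., (4,1):-1/XX/O./OO/../XX
[XX/OX/OO/../X.] O move#3: (3,0):+1/XX/OX/OO/O./X.*, (3,1):+1/XX/OX/OO/.O/X., (4,1):+1/XX/OX/OO/../XO
[XX/OX/OO/O./X.] end (terminal -1, X#4); searched XX/O./.O/../X. to 7

O's best at [XX/O./.O/../X.]: (2,0)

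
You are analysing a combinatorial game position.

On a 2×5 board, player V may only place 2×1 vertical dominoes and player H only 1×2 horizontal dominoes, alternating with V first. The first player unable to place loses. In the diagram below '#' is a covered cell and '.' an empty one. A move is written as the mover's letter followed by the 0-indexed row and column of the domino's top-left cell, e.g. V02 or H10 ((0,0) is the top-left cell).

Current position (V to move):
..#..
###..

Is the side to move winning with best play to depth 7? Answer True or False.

ply 1, V at ..#../###.. | V03=+1→..##./####.*; V04=+1→..#.#/###.#
ply 2, H at ..##./####. | H00=-1→####./####.*
ply 3, V at ####./####. | V04=+1→#####/#####*
ply 4: #####/##### is terminal -1 (H); from ..#../###.. depth 7

V winning at [..#../###..]: True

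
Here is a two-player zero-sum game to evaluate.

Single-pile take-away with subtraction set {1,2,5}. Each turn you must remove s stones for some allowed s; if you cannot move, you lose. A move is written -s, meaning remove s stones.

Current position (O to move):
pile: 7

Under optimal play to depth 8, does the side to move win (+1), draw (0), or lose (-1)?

value(7, O) = +1

p1 O@[7]: -1[6]+1* -2[5]-1 -5[2]-1
p2 X@[6]: -1[5]-1* -2[4]-1 -5[1]-1
p3 O@[5]: -1[4]-1 -2[3]+1* -5[0]+1
p4 X@[3]: -1[2]-1* -2[1]-1
p5 O@[2]: -1[1]-1 -2[0]+1*
p6 X@[0] terminal -1; root [7] d8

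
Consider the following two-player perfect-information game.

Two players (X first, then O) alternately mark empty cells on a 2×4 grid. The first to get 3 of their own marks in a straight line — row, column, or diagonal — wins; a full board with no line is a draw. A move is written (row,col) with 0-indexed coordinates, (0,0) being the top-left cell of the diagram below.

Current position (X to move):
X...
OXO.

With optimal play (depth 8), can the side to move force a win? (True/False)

X winning at [X.../OXO.]: False

[X.../OXO.] X move#1: (0,1):+0/XX../OXO.*, (0,2):+0/X.X./OXO., (0,3):+0/X..X/OXO., (1,3):+0/X.../OXOX
[XX../OXO.] O move#2: (0,2):+0/XXO./OXO.*, (0,3):-1/XX.O/OXO., (1,3):-1/XX../OXOO
[XXO./OXO.] X move#3: (0,3):+0/XXOX/OXO.*, (1,3):+0/XXO./OXOX
[XXOX/OXO.] O move#4: (1,3):+0/XXOX/OXOO*
[XXOX/OXOO] end (terminal +0, X#5); searched X.../OXO. to 8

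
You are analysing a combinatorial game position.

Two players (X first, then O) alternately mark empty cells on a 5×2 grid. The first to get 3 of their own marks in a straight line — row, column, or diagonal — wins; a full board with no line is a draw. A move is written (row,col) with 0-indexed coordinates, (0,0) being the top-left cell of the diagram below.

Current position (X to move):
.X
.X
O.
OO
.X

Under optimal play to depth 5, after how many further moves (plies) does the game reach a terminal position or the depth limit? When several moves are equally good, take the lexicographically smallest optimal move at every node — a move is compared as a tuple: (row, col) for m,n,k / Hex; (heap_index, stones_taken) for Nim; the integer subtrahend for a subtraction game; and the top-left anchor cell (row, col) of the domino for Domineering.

p1 X@[.X/.X/O./OO/.X]: (0,0)[XX/.X/O./OO/.X]-1 (1,0)[.X/XX/O./OO/.X]-1 (2,1)[.X/.X/OX/OO/.X]+1* (4,0)[.X/.X/O./OO/XX]-1
p2 O@[.X/.X/OX/OO/.X] terminal -1; root [.X/.X/O./OO/.X] d5

PV length from [.X/.X/O./OO/.X]: 1 ply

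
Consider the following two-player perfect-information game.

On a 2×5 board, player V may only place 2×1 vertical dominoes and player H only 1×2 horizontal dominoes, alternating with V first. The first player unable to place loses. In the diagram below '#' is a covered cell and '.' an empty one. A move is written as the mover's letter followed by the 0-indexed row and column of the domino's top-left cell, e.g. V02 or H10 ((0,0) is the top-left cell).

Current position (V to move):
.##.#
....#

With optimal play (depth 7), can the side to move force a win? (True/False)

ply 1, V at .##.#/....# | V00=-1→###.#/#...#*; V03=-1→.####/...##
ply 2, H at ###.#/#...# | H11=-1→###.#/###.#; H12=+1→###.#/#.###*
ply 3: ###.#/#.### is terminal -1 (V); from .##.#/....# depth 7

V winning at [.##.#/....#]: False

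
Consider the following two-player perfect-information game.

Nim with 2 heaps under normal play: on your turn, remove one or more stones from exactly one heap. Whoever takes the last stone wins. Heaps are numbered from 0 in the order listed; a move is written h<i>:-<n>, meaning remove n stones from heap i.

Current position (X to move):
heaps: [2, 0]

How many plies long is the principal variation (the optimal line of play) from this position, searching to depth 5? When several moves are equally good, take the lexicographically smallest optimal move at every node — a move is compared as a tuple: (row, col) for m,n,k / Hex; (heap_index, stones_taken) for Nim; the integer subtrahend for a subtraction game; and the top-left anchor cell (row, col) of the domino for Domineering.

PV length from [(2,0)]: 1 ply

p1 X@[(2,0)]: h0:-1[(1,0)]-1 h0:-2[(0,0)]+1*
p2 O@[(0,0)] terminal -1; root [(2,0)] d5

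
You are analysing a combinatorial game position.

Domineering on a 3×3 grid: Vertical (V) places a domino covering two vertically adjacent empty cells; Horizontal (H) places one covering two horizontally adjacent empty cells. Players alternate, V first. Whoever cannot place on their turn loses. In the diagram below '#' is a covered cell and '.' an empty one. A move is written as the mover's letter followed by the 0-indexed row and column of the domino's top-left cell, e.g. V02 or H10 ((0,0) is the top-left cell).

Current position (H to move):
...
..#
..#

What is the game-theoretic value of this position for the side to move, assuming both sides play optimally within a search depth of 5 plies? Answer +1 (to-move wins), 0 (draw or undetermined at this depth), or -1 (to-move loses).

value(.../..#/..#, H) = +1

ply 1, H at .../..#/..# | H00=-1→##./..#/..#; H01=-1→.##/..#/..#; H10=+1→.../###/..#*; H20=-1→.../..#/###
ply 2: .../###/..# is terminal -1 (V); from .../..#/..# depth 5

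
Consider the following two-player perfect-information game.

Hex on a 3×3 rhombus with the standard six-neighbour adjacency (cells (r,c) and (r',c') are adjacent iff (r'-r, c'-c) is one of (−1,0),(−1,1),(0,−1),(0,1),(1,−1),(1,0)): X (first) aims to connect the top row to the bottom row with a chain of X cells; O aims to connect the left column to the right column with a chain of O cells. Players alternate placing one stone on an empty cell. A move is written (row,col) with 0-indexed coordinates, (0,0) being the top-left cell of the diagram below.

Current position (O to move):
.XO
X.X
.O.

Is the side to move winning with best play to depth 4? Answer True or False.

[.XO/X.X/.O.] O move#1: (0,0):-1/OXO/X.X/.O., (1,1):-1/.XO/XOX/.O., (2,0):+1/.XO/X.X/OO.*, (2,2):-1/.XO/X.X/.OO
[.XO/X.X/OO.] X move#2: (0,0):-1/XXO/X.X/OO.*, (1,1):-1/.XO/XXX/OO., (2,2):-1/.XO/X.X/OOX
[XXO/X.X/OO.] O move#3: (1,1):+1/XXO/XOX/OO.*, (2,2):+1/XXO/X.X/OOO
[XXO/XOX/OO.] end (terminal -1, X#4); searched .XO/X.X/.O. to 4

O winning at [.XO/X.X/.O.]: True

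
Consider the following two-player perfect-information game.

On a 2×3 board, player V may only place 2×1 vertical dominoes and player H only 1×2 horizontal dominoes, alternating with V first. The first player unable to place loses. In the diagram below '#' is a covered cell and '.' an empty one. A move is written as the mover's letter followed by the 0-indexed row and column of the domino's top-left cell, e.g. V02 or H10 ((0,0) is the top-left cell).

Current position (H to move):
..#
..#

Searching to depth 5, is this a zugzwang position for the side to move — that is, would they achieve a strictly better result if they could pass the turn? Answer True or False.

zugzwang(..#/..#, H) = False

p1 H@[..#/..#]: H00[###/..#]+1* H10[..#/###]+1
p2 V@[###/..#] terminal -1; root [..#/..#] d5
suppose H passes — search the same position with V to move:
pass> p1 V@[..#/..#]: V00[#.#/#.#]+1* V01[.##/.##]+1
pass> p2 H@[#.#/#.#] terminal -1; root [..#/..#] d5
for H: play +1, pass -1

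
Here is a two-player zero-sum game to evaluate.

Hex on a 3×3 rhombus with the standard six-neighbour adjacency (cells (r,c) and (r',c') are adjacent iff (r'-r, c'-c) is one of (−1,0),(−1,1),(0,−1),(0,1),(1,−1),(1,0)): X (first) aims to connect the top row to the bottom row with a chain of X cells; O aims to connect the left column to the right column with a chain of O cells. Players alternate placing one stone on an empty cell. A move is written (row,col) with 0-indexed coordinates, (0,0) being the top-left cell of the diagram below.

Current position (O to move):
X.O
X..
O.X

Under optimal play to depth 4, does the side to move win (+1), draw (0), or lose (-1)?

value(X.O/X../O.X, O) = +1

ply 1, O at X.O/X../O.X | (0,1)=-1→XOO/X../O.X; (1,1)=+1→X.O/XO./O.X*; (1,2)=+1→X.O/X.O/O.X; (2,1)=+1→X.O/X../OOX
ply 2: X.O/XO./O.X is terminal -1 (X); from X.O/X../O.X depth 4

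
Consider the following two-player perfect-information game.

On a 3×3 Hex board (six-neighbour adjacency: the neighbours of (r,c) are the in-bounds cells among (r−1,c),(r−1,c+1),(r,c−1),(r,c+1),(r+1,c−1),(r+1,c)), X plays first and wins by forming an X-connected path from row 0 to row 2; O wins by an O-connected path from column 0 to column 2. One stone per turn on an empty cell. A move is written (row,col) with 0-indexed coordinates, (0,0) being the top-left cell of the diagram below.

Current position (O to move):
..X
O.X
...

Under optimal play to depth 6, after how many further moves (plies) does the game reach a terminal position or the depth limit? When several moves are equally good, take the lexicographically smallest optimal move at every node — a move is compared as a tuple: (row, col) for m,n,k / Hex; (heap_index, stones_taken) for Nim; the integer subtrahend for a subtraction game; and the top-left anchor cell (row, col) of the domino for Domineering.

ply 1, O at ..X/O.X/... | (0,0)=-1→O.X/O.X/...*; (0,1)=-1→.OX/O.X/...; (1,1)=-1→..X/OOX/...; (2,0)=-1→..X/O.X/O..; (2,1)=-1→..X/O.X/.O.; (2,2)=-1→..X/O.X/..O
ply 2, X at O.X/O.X/... | (0,1)=+1→OXX/O.X/...*; (1,1)=+1→O.X/OXX/...; (2,0)=+1→O.X/O.X/X..; (2,1)=+1→O.X/O.X/.X.; (2,2)=+1→O.X/O.X/..X
ply 3, O at OXX/O.X/... | (1,1)=-1→OXX/OOX/...*; (2,0)=-1→OXX/O.X/O..; (2,1)=-1→OXX/O.X/.O.; (2,2)=-1→OXX/O.X/..O
ply 4, X at OXX/OOX/... | (2,0)=+1→OXX/OOX/X..*; (2,1)=+1→OXX/OOX/.X.; (2,2)=+1→OXX/OOX/..X
ply 5, O at OXX/OOX/X.. | (2,1)=-1→OXX/OOX/XO.*; (2,2)=-1→OXX/OOX/X.O
ply 6, X at OXX/OOX/XO. | (2,2)=+1→OXX/OOX/XOX*
ply 7: OXX/OOX/XOX is terminal -1 (O); from ..X/O.X/... depth 6

PV length from [..X/O.X/...]: 6 plies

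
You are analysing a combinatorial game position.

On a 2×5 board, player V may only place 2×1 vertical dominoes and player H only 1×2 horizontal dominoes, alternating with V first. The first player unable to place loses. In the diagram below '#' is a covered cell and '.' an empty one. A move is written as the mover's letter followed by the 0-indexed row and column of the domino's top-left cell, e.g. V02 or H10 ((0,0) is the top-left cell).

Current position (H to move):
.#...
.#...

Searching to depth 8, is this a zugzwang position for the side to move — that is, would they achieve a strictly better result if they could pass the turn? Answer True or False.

zugzwang(.#.../.#..., H) = False

ply 1, H at .#.../.#... | H02=-1→.###./.#...*; H03=-1→.#.##/.#...; H12=-1→.#.../.###.; H13=-1→.#.../.#.##
ply 2, V at .###./.#... | V00=-1→####./##...; V04=+1→.####/.#..#*
ply 3, H at .####/.#..# | H12=-1→.####/.####*
ply 4, V at .####/.#### | V00=+1→#####/#####*
ply 5: #####/##### is terminal -1 (H); from .#.../.#... depth 8
if H skipped the turn, V would face:
~ ply 1, V at .#.../.#... | V00=-1→##.../##...; V02=-1→.##../.##..; V03=+1→.#.#./.#.#.*; V04=-1→.#..#/.#..#
~ ply 2: .#.#./.#.#. is terminal -1 (H); from .#.../.#... depth 8
compare (H): move=-1 vs pass=-1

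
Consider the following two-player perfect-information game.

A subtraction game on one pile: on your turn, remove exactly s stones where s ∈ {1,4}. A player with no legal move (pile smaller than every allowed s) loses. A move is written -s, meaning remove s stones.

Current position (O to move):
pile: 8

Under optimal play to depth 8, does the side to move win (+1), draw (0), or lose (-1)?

value(8, O) = +1

ply 1, O at 8 | -1=+1→7*; -4=-1→4
ply 2, X at 7 | -1=-1→6*; -4=-1→3
ply 3, O at 6 | -1=+1→5*; -4=+1→2
ply 4, X at 5 | -1=-1→4*; -4=-1→1
ply 5, O at 4 | -1=-1→3; -4=+1→0*
ply 6: 0 is terminal -1 (X); from 8 depth 8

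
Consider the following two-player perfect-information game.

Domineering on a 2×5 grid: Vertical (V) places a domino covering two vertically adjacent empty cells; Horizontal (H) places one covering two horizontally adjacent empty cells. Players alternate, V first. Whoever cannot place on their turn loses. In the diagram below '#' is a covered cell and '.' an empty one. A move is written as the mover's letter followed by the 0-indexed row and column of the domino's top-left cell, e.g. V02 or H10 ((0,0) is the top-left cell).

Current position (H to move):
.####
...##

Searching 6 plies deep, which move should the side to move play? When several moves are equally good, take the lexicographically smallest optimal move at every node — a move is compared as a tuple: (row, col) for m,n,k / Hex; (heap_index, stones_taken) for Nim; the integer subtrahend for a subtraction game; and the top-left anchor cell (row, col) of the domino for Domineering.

ply 1, H at .####/...## | H10=+1→.####/##.##*; H11=-1→.####/.####
ply 2: .####/##.## is terminal -1 (V); from .####/...## depth 6

H's best at [.####/...##]: H10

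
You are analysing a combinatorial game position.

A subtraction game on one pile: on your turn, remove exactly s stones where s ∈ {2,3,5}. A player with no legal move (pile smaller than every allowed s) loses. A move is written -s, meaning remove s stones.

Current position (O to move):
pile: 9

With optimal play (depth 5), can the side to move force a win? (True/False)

O winning at [9]: True

[9] O move#1: -2:+1/7*, -3:-1/6, -5:-1/4
[7] X move#2: -2:-1/5*, -3:-1/4, -5:-1/2
[5] O move#3: -2:-1/3, -3:-1/2, -5:+1/0*
[0] end (terminal -1, X#4); searched 9 to 5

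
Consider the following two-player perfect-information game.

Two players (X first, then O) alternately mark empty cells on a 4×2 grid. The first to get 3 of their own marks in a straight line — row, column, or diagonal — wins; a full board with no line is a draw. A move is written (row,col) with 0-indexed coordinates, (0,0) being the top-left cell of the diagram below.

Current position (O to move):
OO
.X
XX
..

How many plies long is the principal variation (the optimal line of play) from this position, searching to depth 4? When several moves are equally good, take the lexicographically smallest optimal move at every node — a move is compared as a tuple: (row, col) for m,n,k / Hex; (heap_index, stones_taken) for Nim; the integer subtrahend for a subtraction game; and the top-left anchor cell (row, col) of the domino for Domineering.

PV length from [OO/.X/XX/..]: 3 plies

p1 O@[OO/.X/XX/..]: (1,0)[OO/OX/XX/..]-1 (3,0)[OO/.X/XX/O.]-1 (3,1)[OO/.X/XX/.O]+0*
p2 X@[OO/.X/XX/.O]: (1,0)[OO/XX/XX/.O]+0* (3,0)[OO/.X/XX/XO]+0
p3 O@[OO/XX/XX/.O]: (3,0)[OO/XX/XX/OO]+0*
p4 X@[OO/XX/XX/OO] terminal +0; root [OO/.X/XX/..] d4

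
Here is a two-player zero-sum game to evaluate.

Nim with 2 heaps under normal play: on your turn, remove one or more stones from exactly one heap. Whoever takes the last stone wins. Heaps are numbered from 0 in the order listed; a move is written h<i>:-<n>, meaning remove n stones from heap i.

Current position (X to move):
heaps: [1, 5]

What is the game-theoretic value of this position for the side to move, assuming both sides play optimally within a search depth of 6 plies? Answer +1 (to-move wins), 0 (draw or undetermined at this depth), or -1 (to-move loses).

value((1,5), X) = +1

p1 X@[(1,5)]: h0:-1[(0,5)]-1 h1:-1[(1,4)]-1 h1:-2[(1,3)]-1 h1:-3[(1,2)]-1 h1:-4[(1,1)]+1* h1:-5[(1,0)]-1
p2 O@[(1,1)]: h0:-1[(0,1)]-1* h1:-1[(1,0)]-1
p3 X@[(0,1)]: h1:-1[(0,0)]+1*
p4 O@[(0,0)] terminal -1; root [(1,5)] d6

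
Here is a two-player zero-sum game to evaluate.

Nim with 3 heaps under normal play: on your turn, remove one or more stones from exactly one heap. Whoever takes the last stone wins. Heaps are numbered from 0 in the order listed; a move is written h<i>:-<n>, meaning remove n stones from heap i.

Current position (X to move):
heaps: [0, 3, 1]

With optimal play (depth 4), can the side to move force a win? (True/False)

ply 1, X at (0,3,1) | h1:-1=-1→(0,2,1); h1:-2=+1→(0,1,1)*; h1:-3=-1→(0,0,1); h2:-1=-1→(0,3,0)
ply 2, O at (0,1,1) | h1:-1=-1→(0,0,1)*; h2:-1=-1→(0,1,0)
ply 3, X at (0,0,1) | h2:-1=+1→(0,0,0)*
ply 4: (0,0,0) is terminal -1 (O); from (0,3,1) depth 4

X winning at [(0,3,1)]: True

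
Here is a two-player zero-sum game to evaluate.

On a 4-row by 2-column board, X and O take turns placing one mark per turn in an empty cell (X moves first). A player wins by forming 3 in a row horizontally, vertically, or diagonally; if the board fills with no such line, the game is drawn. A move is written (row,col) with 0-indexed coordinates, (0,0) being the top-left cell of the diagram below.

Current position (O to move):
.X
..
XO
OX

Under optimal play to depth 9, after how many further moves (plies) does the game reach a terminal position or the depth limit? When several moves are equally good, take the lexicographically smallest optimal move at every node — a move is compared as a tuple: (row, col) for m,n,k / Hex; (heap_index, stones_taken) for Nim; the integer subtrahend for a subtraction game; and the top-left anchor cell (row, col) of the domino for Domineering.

PV length from [.X/../XO/OX]: 3 plies

[.X/../XO/OX] O move#1: (0,0):+0/OX/../XO/OX*, (1,0):+0/.X/O./XO/OX, (1,1):+0/.X/.O/XO/OX
[OX/../XO/OX] X move#2: (1,0):+0/OX/X./XO/OX*, (1,1):+0/OX/.X/XO/OX
[OX/X./XO/OX] O move#3: (1,1):+0/OX/XO/XO/OX*
[OX/XO/XO/OX] end (terminal +0, X#4); searched .X/../XO/OX to 9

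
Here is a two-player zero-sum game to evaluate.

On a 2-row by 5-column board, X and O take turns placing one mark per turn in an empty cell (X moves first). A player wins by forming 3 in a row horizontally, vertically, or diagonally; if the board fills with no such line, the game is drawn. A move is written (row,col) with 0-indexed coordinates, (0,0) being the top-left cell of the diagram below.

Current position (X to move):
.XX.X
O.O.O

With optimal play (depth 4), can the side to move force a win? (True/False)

p1 X@[.XX.X/O.O.O]: (0,0)[XXX.X/O.O.O]+1* (0,3)[.XXXX/O.O.O]+1 (1,1)[.XX.X/OXO.O]-1 (1,3)[.XX.X/O.OXO]-1
p2 O@[XXX.X/O.O.O] terminal -1; root [.XX.X/O.O.O] d4

X winning at [.XX.X/O.O.O]: True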